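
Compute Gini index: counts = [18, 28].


Probabilities: [18/46, 28/46] ≈ [0.3913, 0.6087]
Σpᵢ² = (324 + 784)/46² = 1108/2116
Gini = 1 - Σpᵢ² = 1 - 1108/2116 = 0.4764

0.4764


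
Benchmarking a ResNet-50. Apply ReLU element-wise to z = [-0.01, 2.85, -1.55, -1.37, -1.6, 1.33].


ReLU(-0.01) = max(0, -0.01) = 0.0
ReLU(2.85) = max(0, 2.85) = 2.85
ReLU(-1.55) = max(0, -1.55) = 0.0
ReLU(-1.37) = max(0, -1.37) = 0.0
ReLU(-1.6) = max(0, -1.6) = 0.0
ReLU(1.33) = max(0, 1.33) = 1.33
result = [0.0, 2.85, 0.0, 0.0, 0.0, 1.33]

[0.0, 2.85, 0.0, 0.0, 0.0, 1.33]


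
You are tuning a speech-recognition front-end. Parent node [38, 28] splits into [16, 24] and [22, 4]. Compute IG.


Parent = [38, 28], H_parent = 0.9834
H_left = 0.971 (n=40), H_right = 0.6194 (n=26)
H_children = (40/66)·0.971 + (26/66)·0.6194 = 0.8325
IG = 0.9834 - 0.8325 = 0.1509

0.1509


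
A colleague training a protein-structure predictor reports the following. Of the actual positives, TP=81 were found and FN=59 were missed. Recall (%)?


Recall = TP/(TP+FN)
= 81/(81+59)
= 81/140 = 57.86%

57.86%


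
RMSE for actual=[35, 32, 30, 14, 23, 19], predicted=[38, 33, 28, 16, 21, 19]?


MSE = 22/6 = 3.6667
RMSE = √(22/6) = 1.9149

1.9149


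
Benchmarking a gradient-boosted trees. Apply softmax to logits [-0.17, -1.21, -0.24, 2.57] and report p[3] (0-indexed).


Exponentials: e^-0.17=0.8437, e^-1.21=0.2982, e^-0.24=0.7866, e^2.57=13.0658
Sum = 14.9943
Softmax = [0.0563, 0.0199, 0.0525, 0.8714]
p[3] = 13.0658/14.9943 = 0.8714

0.8714


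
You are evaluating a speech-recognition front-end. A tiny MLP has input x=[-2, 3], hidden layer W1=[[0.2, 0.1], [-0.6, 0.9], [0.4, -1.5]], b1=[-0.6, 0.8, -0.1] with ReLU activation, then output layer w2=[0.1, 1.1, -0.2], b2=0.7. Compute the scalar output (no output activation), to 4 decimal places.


z1[0] = (0.2)·(-2) + (0.1)·(3) - 0.6 = -0.7
z1[1] = (-0.6)·(-2) + (0.9)·(3) + 0.8 = 4.7
z1[2] = (0.4)·(-2) + (-1.5)·(3) - 0.1 = -5.4
h = ReLU(z1) = [0.0, 4.7, 0.0]
output = (0.1)·(0.0) + (1.1)·(4.7) + (-0.2)·(0.0) + 0.7 = 5.87

5.87


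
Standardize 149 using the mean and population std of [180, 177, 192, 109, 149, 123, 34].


μ = 137.7143, σ = 50.995
z = (149 - 137.7143)/50.995 = 0.2213

0.2213


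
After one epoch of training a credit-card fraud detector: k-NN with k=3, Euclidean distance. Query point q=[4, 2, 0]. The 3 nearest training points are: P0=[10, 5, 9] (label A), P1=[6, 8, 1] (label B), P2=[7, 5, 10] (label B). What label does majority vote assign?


d(q,P0) = 11.225  (label A)
d(q,P1) = 6.4031  (label B)
d(q,P2) = 10.8628  (label B)
Votes: A=1, B=2
Majority → B

B


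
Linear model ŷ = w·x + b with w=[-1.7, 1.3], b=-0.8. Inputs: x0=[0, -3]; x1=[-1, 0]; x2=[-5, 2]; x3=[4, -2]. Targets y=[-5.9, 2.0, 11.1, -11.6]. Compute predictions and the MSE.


ŷ0 = (-1.7)·(0) + (1.3)·(-3) - 0.8 = -4.7
ŷ1 = (-1.7)·(-1) + (1.3)·(0) - 0.8 = 0.9
ŷ2 = (-1.7)·(-5) + (1.3)·(2) - 0.8 = 10.3
ŷ3 = (-1.7)·(4) + (1.3)·(-2) - 0.8 = -10.2
errors² = [1.44, 1.21, 0.64, 1.96]
MSE = 5.2500/4 = 1.3125

1.3125


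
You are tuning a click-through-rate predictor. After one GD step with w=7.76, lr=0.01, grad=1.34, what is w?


w_new = w - α·∇
= 7.76 - 0.01·1.34
= 7.76 - 0.0134
= 7.7466

7.7466


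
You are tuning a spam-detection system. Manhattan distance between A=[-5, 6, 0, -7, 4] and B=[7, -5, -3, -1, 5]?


d = |-5-7| + |6+ 5| + |0+ 3| + |-7+ 1| + |4-5|
  = 12 + 11 + 3 + 6 + 1
  = 33

33


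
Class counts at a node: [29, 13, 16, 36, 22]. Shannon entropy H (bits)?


Probabilities: [29/116, 13/116, 16/116, 36/116, 22/116] ≈ [0.25, 0.1121, 0.1379, 0.3103, 0.1897]
H = -((29/116)·log₂(29/116) + (13/116)·log₂(13/116) + (16/116)·log₂(16/116) + (36/116)·log₂(36/116) + (22/116)·log₂(22/116))
  = 2.2268 bits

2.2268 bits


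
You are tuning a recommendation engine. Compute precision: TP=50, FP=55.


Precision = TP/(TP+FP)
= 50/(50+55)
= 50/105 = 47.62%

47.62%


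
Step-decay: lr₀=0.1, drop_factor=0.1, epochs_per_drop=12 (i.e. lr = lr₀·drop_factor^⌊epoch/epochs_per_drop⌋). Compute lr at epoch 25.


n_drops = ⌊25/12⌋ = 2
lr = 0.1·0.1^2 = 0.1·0.01 = 0.001

0.001


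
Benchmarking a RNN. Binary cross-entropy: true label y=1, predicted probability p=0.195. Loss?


BCE = -[y·ln(p) + (1-y)·ln(1-p)]
= -1·ln(0.195) - 0
= -ln(0.195) = 1.6348

1.6348


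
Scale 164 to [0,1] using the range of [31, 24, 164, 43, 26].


min=24, max=164
(164-24)/(164-24) = 140/140 = 1.0

1.0


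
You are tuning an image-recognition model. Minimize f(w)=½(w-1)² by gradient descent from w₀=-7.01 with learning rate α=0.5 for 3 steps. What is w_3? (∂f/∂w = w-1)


step 1: grad = -7.01-1 = -8.01; w = -7.01 - 0.5·(-8.01) = -3.005
step 2: grad = -3.005-1 = -4.005; w = -3.005 - 0.5·(-4.005) = -1.0025
step 3: grad = -1.0025-1 = -2.0025; w = -1.0025 - 0.5·(-2.0025) = -0.00125

-0.00125


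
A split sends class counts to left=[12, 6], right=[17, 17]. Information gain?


Parent = [29, 23], H_parent = 0.9904
H_left = 0.9183 (n=18), H_right = 1 (n=34)
H_children = (18/52)·0.9183 + (34/52)·1 = 0.9717
IG = 0.9904 - 0.9717 = 0.0187

0.0187


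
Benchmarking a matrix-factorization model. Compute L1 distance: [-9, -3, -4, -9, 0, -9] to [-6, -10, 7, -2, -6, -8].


d = |-9+ 6| + |-3+ 10| + |-4-7| + |-9+ 2| + |0+ 6| + |-9+ 8|
  = 3 + 7 + 11 + 7 + 6 + 1
  = 35

35


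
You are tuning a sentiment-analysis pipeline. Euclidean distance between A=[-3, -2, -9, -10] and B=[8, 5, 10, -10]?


d = √((-3-8)² + (-2-5)² + (-9-10)² + (-10+ 10)²)
  = √(121 + 49 + 361 + 0)
  = √531 = 23.0434

23.0434


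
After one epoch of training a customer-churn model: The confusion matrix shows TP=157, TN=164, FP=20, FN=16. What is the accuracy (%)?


Accuracy = (TP+TN)/(TP+TN+FP+FN)
= (157+164)/(357)
= 321/357 = 89.92%

89.92%


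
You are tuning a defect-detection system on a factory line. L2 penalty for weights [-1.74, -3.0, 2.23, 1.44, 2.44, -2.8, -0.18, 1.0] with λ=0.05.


‖w‖₂² = (-1.74)² + (-3.0)² + (2.23)² + (1.44)² + (2.44)² + (-2.8)² + (-0.18)² + (1.0)²
     = 3.0276 + 9 + 4.9729 + 2.0736 + 5.9536 + 7.84 + 0.0324 + 1
     = 33.9001
λ·‖w‖₂² = 0.05·33.9001 = 1.695005

1.695005


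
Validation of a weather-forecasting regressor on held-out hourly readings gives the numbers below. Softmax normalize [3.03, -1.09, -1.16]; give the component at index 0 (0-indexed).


Exponentials: e^3.03=20.6972, e^-1.09=0.3362, e^-1.16=0.3135
Sum = 21.3469
Softmax = [0.9696, 0.0158, 0.0147]
p[0] = 20.6972/21.3469 = 0.9696

0.9696


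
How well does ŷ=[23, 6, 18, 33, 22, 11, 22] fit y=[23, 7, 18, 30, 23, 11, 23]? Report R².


ȳ = 19.2857
SS_res = Σ(y-ŷ)² = 12
SS_tot = Σ(y-ȳ)² = 377.43
R² = 1 - SS_res/SS_tot = 1 - 0.0318 = 0.9682

0.9682


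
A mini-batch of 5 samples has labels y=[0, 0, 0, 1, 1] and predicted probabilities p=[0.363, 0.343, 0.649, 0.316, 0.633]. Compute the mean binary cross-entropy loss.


L[0] = -ln(1-0.363) = -ln(0.637) = 0.451
L[1] = -ln(1-0.343) = -ln(0.657) = 0.4201
L[2] = -ln(1-0.649) = -ln(0.351) = 1.047
L[3] = -ln(0.316) = 1.152
L[4] = -ln(0.633) = 0.4573
mean = (0.451 + 0.4201 + 1.047 + 1.152 + 0.4573)/5 = 0.7055

0.7055


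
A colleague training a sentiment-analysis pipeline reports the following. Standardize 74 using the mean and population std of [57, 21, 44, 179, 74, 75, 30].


μ = 68.5714, σ = 48.9223
z = (74 - 68.5714)/48.9223 = 0.111

0.111


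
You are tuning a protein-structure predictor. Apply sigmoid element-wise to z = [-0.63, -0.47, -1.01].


σ(-0.63) = 1/(1+e^0.63) = 0.3475
σ(-0.47) = 1/(1+e^0.47) = 0.3846
σ(-1.01) = 1/(1+e^1.01) = 0.267
result = [0.3475, 0.3846, 0.267]

[0.3475, 0.3846, 0.267]


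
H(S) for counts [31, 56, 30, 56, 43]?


Probabilities: [31/216, 56/216, 30/216, 56/216, 43/216] ≈ [0.1435, 0.2593, 0.1389, 0.2593, 0.1991]
H = -((31/216)·log₂(31/216) + (56/216)·log₂(56/216) + (30/216)·log₂(30/216) + (56/216)·log₂(56/216) + (43/216)·log₂(43/216))
  = 2.2709 bits

2.2709 bits


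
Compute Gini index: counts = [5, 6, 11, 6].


Probabilities: [5/28, 6/28, 11/28, 6/28] ≈ [0.1786, 0.2143, 0.3929, 0.2143]
Σpᵢ² = (25 + 36 + 121 + 36)/28² = 218/784
Gini = 1 - Σpᵢ² = 1 - 218/784 = 0.7219

0.7219


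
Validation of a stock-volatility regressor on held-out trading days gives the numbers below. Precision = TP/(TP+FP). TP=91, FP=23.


Precision = TP/(TP+FP)
= 91/(91+23)
= 91/114 = 79.82%

79.82%


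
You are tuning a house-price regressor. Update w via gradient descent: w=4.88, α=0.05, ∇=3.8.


w_new = w - α·∇
= 4.88 - 0.05·3.8
= 4.88 - 0.19
= 4.69

4.69


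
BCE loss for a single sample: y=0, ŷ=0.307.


BCE = -[y·ln(p) + (1-y)·ln(1-p)]
= -0 - 1·ln(1-0.307)
= -ln(0.693) = 0.3667

0.3667


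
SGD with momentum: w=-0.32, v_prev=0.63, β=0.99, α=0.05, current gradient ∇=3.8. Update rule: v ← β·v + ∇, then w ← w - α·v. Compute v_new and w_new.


v_new = 0.99·0.63 + 3.8 = 0.6237 + 3.8 = 4.4237
w_new = -0.32 - 0.05·4.4237 = -0.32 - 0.221185 = -0.541185

v_new=4.4237, w_new=-0.541185


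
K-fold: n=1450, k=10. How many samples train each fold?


Fold size = 1450/10 = 145
Training per fold = 1450 - 145 = 1305

1305


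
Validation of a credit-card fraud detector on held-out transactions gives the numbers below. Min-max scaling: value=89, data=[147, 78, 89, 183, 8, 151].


min=8, max=183
(89-8)/(183-8) = 81/175 = 0.4629

0.4629


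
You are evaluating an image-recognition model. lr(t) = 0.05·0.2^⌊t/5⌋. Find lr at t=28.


n_drops = ⌊28/5⌋ = 5
lr = 0.05·0.2^5 = 0.05·0.00032 = 0.000016

0.000016


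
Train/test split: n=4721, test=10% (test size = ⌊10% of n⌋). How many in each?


Test = ⌊4721·10/100⌋ = 472
Train = 4721 - 472 = 4249

Train: 4249, Test: 472


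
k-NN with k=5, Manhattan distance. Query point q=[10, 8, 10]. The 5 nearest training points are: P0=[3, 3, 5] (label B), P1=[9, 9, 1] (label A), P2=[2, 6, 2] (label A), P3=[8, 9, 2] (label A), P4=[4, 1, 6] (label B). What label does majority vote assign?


d(q,P0) = 17  (label B)
d(q,P1) = 11  (label A)
d(q,P2) = 18  (label A)
d(q,P3) = 11  (label A)
d(q,P4) = 17  (label B)
Votes: A=3, B=2
Majority → A

A


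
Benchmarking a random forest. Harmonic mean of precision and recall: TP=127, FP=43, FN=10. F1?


Precision = 127/170 = 0.7471
Recall = 127/137 = 0.927
F1 = 2·P·R/(P+R) = 2·TP/(2·TP+FP+FN) = 254/(254+43+10) = 254/307 = 0.8274

0.8274


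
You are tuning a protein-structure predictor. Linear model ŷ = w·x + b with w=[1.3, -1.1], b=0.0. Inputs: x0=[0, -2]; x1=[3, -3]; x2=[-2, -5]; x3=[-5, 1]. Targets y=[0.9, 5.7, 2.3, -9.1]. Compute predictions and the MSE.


ŷ0 = (1.3)·(0) + (-1.1)·(-2) + 0.0 = 2.2
ŷ1 = (1.3)·(3) + (-1.1)·(-3) + 0.0 = 7.2
ŷ2 = (1.3)·(-2) + (-1.1)·(-5) + 0.0 = 2.9
ŷ3 = (1.3)·(-5) + (-1.1)·(1) + 0.0 = -7.6
errors² = [1.69, 2.25, 0.36, 2.25]
MSE = 6.5500/4 = 1.6375

1.6375


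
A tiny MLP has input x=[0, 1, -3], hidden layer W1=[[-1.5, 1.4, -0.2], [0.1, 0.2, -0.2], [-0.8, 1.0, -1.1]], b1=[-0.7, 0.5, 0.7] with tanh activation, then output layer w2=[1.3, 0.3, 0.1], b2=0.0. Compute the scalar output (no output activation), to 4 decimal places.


z1[0] = (-1.5)·(0) + (1.4)·(1) + (-0.2)·(-3) - 0.7 = 1.3
z1[1] = (0.1)·(0) + (0.2)·(1) + (-0.2)·(-3) + 0.5 = 1.3
z1[2] = (-0.8)·(0) + (1.0)·(1) + (-1.1)·(-3) + 0.7 = 5.0
h = tanh(z1) = [0.8617, 0.8617, 0.9999]
output = (1.3)·(0.8617) + (0.3)·(0.8617) + (0.1)·(0.9999) + 0.0 = 1.4787

1.4787


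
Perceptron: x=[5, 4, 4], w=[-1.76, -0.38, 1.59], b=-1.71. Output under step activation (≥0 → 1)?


z = (5)·(-1.76) + (4)·(-0.38) + (4)·(1.59) - 1.71
  = -5.67
step(z) = 0 (z<0)

0


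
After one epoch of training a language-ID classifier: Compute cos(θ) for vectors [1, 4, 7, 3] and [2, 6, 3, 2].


A·B = 1·2 + 4·6 + 7·3 + 3·2 = 53
‖A‖ = √75 = 8.6603, ‖B‖ = √53 = 7.2801
cos = 53/(√75·√53) = 53/√3975 = 0.8406

0.8406


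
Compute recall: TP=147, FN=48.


Recall = TP/(TP+FN)
= 147/(147+48)
= 147/195 = 75.38%

75.38%


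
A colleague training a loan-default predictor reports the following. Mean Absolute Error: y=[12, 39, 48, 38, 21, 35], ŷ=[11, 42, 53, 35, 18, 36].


Absolute errors: |12-11|=1, |39-42|=3, |48-53|=5, |38-35|=3, |21-18|=3, |35-36|=1
Sum = 16
MAE = 16/6 = 8/3

8/3


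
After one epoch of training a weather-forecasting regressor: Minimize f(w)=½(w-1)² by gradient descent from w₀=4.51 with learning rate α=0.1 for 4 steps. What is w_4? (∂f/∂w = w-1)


step 1: grad = 4.51-1 = 3.51; w = 4.51 - 0.1·(3.51) = 4.159
step 2: grad = 4.159-1 = 3.159; w = 4.159 - 0.1·(3.159) = 3.8431
step 3: grad = 3.8431-1 = 2.8431; w = 3.8431 - 0.1·(2.8431) = 3.55879
step 4: grad = 3.55879-1 = 2.55879; w = 3.55879 - 0.1·(2.55879) = 3.302911

3.302911


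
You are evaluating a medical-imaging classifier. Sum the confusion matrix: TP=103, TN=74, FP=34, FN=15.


Total = TP + TN + FP + FN
= 103 + 74 + 34 + 15
= 226
(Predicted positive: 137, predicted negative: 89)

226


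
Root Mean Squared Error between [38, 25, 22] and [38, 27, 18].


MSE = 20/3 = 6.6667
RMSE = √(20/3) = 2.582

2.582


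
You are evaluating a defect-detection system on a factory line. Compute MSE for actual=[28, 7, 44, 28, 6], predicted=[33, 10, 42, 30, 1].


Squared errors: (28-33)²=25, (7-10)²=9, (44-42)²=4, (28-30)²=4, (6-1)²=25
Sum = 67
MSE = 67/5 = 67/5

67/5


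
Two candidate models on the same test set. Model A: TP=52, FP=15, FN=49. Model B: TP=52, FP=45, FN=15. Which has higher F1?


Model A: P=52/67=0.7761, R=52/101=0.5149, F1=2PR/(P+R)=2TP/(2TP+FP+FN)=104/168=0.619
Model B: P=52/97=0.5361, R=52/67=0.7761, F1=2PR/(P+R)=2TP/(2TP+FP+FN)=104/164=0.6341
0.619 < 0.6341 → Model B

Model B


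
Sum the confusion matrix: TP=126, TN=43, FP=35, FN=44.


Total = TP + TN + FP + FN
= 126 + 43 + 35 + 44
= 248
(Predicted positive: 161, predicted negative: 87)

248


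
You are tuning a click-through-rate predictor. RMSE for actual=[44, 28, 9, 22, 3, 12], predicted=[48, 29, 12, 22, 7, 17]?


MSE = 67/6 = 11.1667
RMSE = √(67/6) = 3.3417

3.3417


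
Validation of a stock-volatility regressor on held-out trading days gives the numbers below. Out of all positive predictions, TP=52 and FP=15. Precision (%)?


Precision = TP/(TP+FP)
= 52/(52+15)
= 52/67 = 77.61%

77.61%


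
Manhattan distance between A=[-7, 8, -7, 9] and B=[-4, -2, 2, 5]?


d = |-7+ 4| + |8+ 2| + |-7-2| + |9-5|
  = 3 + 10 + 9 + 4
  = 26

26


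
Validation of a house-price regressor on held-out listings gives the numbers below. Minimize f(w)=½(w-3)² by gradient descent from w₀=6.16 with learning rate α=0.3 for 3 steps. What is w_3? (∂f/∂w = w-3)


step 1: grad = 6.16-3 = 3.16; w = 6.16 - 0.3·(3.16) = 5.212
step 2: grad = 5.212-3 = 2.212; w = 5.212 - 0.3·(2.212) = 4.5484
step 3: grad = 4.5484-3 = 1.5484; w = 4.5484 - 0.3·(1.5484) = 4.08388

4.08388


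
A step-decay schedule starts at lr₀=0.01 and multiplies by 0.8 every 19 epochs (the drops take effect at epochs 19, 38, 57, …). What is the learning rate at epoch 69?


n_drops = ⌊69/19⌋ = 3
lr = 0.01·0.8^3 = 0.01·0.512 = 0.00512

0.00512


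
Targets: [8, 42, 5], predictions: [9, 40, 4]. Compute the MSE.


Squared errors: (8-9)²=1, (42-40)²=4, (5-4)²=1
Sum = 6
MSE = 6/3 = 2

2


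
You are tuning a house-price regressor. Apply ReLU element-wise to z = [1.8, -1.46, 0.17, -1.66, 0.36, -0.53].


ReLU(1.8) = max(0, 1.8) = 1.8
ReLU(-1.46) = max(0, -1.46) = 0.0
ReLU(0.17) = max(0, 0.17) = 0.17
ReLU(-1.66) = max(0, -1.66) = 0.0
ReLU(0.36) = max(0, 0.36) = 0.36
ReLU(-0.53) = max(0, -0.53) = 0.0
result = [1.8, 0.0, 0.17, 0.0, 0.36, 0.0]

[1.8, 0.0, 0.17, 0.0, 0.36, 0.0]


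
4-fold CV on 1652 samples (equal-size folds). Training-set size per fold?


Fold size = 1652/4 = 413
Training per fold = 1652 - 413 = 1239

1239


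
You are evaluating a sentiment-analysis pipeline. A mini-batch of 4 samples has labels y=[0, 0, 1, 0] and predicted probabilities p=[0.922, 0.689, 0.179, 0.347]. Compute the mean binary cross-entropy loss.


L[0] = -ln(1-0.922) = -ln(0.078) = 2.551
L[1] = -ln(1-0.689) = -ln(0.311) = 1.168
L[2] = -ln(0.179) = 1.7204
L[3] = -ln(1-0.347) = -ln(0.653) = 0.4262
mean = (2.551 + 1.168 + 1.7204 + 0.4262)/4 = 1.4664

1.4664


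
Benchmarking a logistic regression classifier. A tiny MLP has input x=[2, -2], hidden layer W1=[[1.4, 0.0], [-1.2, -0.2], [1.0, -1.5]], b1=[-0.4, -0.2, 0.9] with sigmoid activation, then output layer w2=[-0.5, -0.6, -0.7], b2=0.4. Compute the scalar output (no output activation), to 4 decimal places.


z1[0] = (1.4)·(2) + (0.0)·(-2) - 0.4 = 2.4
z1[1] = (-1.2)·(2) + (-0.2)·(-2) - 0.2 = -2.2
z1[2] = (1.0)·(2) + (-1.5)·(-2) + 0.9 = 5.9
h = sigmoid(z1) = [0.9168, 0.0998, 0.9973]
output = (-0.5)·(0.9168) + (-0.6)·(0.0998) + (-0.7)·(0.9973) + 0.4 = -0.8164

-0.8164


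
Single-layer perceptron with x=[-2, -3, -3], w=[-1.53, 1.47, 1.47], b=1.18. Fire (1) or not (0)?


z = (-2)·(-1.53) + (-3)·(1.47) + (-3)·(1.47) + 1.18
  = -4.58
step(z) = 0 (z<0)

0


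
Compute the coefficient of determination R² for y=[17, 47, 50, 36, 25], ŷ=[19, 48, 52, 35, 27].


ȳ = 35
SS_res = Σ(y-ŷ)² = 14
SS_tot = Σ(y-ȳ)² = 794
R² = 1 - SS_res/SS_tot = 1 - 0.0176 = 0.9824

0.9824


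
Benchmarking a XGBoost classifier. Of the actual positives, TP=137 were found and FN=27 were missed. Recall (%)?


Recall = TP/(TP+FN)
= 137/(137+27)
= 137/164 = 83.54%

83.54%


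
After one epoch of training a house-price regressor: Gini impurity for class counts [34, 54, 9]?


Probabilities: [34/97, 54/97, 9/97] ≈ [0.3505, 0.5567, 0.0928]
Σpᵢ² = (1156 + 2916 + 81)/97² = 4153/9409
Gini = 1 - Σpᵢ² = 1 - 4153/9409 = 0.5586

0.5586


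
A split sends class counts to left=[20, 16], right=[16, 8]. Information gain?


Parent = [36, 24], H_parent = 0.971
H_left = 0.9911 (n=36), H_right = 0.9183 (n=24)
H_children = (36/60)·0.9911 + (24/60)·0.9183 = 0.962
IG = 0.971 - 0.962 = 0.009

0.009


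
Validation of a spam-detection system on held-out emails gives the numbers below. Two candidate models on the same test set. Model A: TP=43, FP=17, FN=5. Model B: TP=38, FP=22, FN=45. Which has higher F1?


Model A: P=43/60=0.7167, R=43/48=0.8958, F1=2PR/(P+R)=2TP/(2TP+FP+FN)=86/108=0.7963
Model B: P=38/60=0.6333, R=38/83=0.4578, F1=2PR/(P+R)=2TP/(2TP+FP+FN)=76/143=0.5315
0.7963 > 0.5315 → Model A

Model A


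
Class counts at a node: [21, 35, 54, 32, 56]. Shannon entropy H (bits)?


Probabilities: [21/198, 35/198, 54/198, 32/198, 56/198] ≈ [0.1061, 0.1768, 0.2727, 0.1616, 0.2828]
H = -((21/198)·log₂(21/198) + (35/198)·log₂(35/198) + (54/198)·log₂(54/198) + (32/198)·log₂(32/198) + (56/198)·log₂(56/198))
  = 2.2367 bits

2.2367 bits


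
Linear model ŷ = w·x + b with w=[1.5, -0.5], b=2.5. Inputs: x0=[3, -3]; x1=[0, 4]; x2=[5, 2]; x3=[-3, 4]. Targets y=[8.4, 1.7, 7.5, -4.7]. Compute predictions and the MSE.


ŷ0 = (1.5)·(3) + (-0.5)·(-3) + 2.5 = 8.5
ŷ1 = (1.5)·(0) + (-0.5)·(4) + 2.5 = 0.5
ŷ2 = (1.5)·(5) + (-0.5)·(2) + 2.5 = 9.0
ŷ3 = (1.5)·(-3) + (-0.5)·(4) + 2.5 = -4.0
errors² = [0.01, 1.44, 2.25, 0.49]
MSE = 4.1900/4 = 1.0475

1.0475


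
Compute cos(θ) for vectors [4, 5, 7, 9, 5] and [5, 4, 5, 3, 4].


A·B = 4·5 + 5·4 + 7·5 + 9·3 + 5·4 = 122
‖A‖ = √196 = 14, ‖B‖ = √91 = 9.5394
cos = 122/(√196·√91) = 122/√17836 = 0.9135

0.9135


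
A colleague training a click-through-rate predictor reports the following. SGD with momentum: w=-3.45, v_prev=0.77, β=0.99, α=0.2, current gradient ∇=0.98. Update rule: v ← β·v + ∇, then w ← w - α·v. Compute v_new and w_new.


v_new = 0.99·0.77 + 0.98 = 0.7623 + 0.98 = 1.7423
w_new = -3.45 - 0.2·1.7423 = -3.45 - 0.34846 = -3.79846

v_new=1.7423, w_new=-3.79846


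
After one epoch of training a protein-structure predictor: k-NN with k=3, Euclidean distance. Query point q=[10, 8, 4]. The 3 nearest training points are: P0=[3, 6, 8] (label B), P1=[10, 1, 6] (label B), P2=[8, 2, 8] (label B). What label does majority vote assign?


d(q,P0) = 8.3066  (label B)
d(q,P1) = 7.2801  (label B)
d(q,P2) = 7.4833  (label B)
Votes: A=0, B=3
Majority → B

B


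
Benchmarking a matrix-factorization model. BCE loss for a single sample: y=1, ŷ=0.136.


BCE = -[y·ln(p) + (1-y)·ln(1-p)]
= -1·ln(0.136) - 0
= -ln(0.136) = 1.9951

1.9951


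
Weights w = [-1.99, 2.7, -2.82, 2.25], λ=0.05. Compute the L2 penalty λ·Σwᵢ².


‖w‖₂² = (-1.99)² + (2.7)² + (-2.82)² + (2.25)²
     = 3.9601 + 7.29 + 7.9524 + 5.0625
     = 24.265
λ·‖w‖₂² = 0.05·24.265 = 1.21325

1.21325


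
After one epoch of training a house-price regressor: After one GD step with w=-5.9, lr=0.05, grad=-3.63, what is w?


w_new = w - α·∇
= -5.9 - 0.05·-3.63
= -5.9 + 0.1815
= -5.7185

-5.7185


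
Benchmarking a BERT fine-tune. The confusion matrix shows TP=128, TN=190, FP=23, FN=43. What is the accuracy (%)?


Accuracy = (TP+TN)/(TP+TN+FP+FN)
= (128+190)/(384)
= 318/384 = 82.81%

82.81%


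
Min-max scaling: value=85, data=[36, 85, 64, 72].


min=36, max=85
(85-36)/(85-36) = 49/49 = 1.0

1.0


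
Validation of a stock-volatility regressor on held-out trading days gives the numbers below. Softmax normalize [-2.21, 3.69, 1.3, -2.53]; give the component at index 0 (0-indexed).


Exponentials: e^-2.21=0.1097, e^3.69=40.0448, e^1.3=3.6693, e^-2.53=0.0797
Sum = 43.9035
Softmax = [0.0025, 0.9121, 0.0836, 0.0018]
p[0] = 0.1097/43.9035 = 0.0025

0.0025


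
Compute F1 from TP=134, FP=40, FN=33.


Precision = 134/174 = 0.7701
Recall = 134/167 = 0.8024
F1 = 2·P·R/(P+R) = 2·TP/(2·TP+FP+FN) = 268/(268+40+33) = 268/341 = 0.7859

0.7859


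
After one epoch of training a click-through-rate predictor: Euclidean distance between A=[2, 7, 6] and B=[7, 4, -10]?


d = √((2-7)² + (7-4)² + (6+ 10)²)
  = √(25 + 9 + 256)
  = √290 = 17.0294

17.0294


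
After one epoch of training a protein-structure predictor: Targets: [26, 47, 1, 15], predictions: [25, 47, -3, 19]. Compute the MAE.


Absolute errors: |26-25|=1, |47-47|=0, |1+ 3|=4, |15-19|=4
Sum = 9
MAE = 9/4 = 9/4

9/4


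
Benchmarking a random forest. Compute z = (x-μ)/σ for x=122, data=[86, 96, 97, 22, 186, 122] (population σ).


μ = 101.5, σ = 48.5996
z = (122 - 101.5)/48.5996 = 0.4218

0.4218


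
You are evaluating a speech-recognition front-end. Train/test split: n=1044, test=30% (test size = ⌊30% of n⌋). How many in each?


Test = ⌊1044·30/100⌋ = 313
Train = 1044 - 313 = 731

Train: 731, Test: 313


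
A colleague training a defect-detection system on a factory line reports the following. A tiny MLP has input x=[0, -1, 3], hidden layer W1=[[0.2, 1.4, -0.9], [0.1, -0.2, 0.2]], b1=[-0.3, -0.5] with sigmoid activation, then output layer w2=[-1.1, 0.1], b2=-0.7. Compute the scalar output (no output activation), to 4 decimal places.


z1[0] = (0.2)·(0) + (1.4)·(-1) + (-0.9)·(3) - 0.3 = -4.4
z1[1] = (0.1)·(0) + (-0.2)·(-1) + (0.2)·(3) - 0.5 = 0.3
h = sigmoid(z1) = [0.0121, 0.5744]
output = (-1.1)·(0.0121) + (0.1)·(0.5744) - 0.7 = -0.6559

-0.6559


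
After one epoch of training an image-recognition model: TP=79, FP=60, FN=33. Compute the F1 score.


Precision = 79/139 = 0.5683
Recall = 79/112 = 0.7054
F1 = 2·P·R/(P+R) = 2·TP/(2·TP+FP+FN) = 158/(158+60+33) = 158/251 = 0.6295

0.6295


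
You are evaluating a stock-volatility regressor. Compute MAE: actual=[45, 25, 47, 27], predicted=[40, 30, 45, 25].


Absolute errors: |45-40|=5, |25-30|=5, |47-45|=2, |27-25|=2
Sum = 14
MAE = 14/4 = 7/2

7/2


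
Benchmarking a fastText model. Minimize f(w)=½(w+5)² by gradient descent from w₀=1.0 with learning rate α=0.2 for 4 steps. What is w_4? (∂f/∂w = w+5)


step 1: grad = 1+5 = 6; w = 1 - 0.2·(6) = -0.2
step 2: grad = -0.2+5 = 4.8; w = -0.2 - 0.2·(4.8) = -1.16
step 3: grad = -1.16+5 = 3.84; w = -1.16 - 0.2·(3.84) = -1.928
step 4: grad = -1.928+5 = 3.072; w = -1.928 - 0.2·(3.072) = -2.5424

-2.5424


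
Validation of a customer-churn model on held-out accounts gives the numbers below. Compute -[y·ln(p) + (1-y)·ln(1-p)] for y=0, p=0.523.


BCE = -[y·ln(p) + (1-y)·ln(1-p)]
= -0 - 1·ln(1-0.523)
= -ln(0.477) = 0.7402

0.7402


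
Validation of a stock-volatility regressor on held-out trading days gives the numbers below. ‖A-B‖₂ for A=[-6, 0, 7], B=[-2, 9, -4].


d = √((-6+ 2)² + (0-9)² + (7+ 4)²)
  = √(16 + 81 + 121)
  = √218 = 14.7648

14.7648


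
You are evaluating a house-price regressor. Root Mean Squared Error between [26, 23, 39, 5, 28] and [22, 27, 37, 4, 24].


MSE = 53/5 = 10.6
RMSE = √(53/5) = 3.2558

3.2558


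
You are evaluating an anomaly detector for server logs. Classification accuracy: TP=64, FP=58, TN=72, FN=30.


Accuracy = (TP+TN)/(TP+TN+FP+FN)
= (64+72)/(224)
= 136/224 = 60.71%

60.71%


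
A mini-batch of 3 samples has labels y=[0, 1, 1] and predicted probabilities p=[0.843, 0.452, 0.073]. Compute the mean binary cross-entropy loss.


L[0] = -ln(1-0.843) = -ln(0.157) = 1.8515
L[1] = -ln(0.452) = 0.7941
L[2] = -ln(0.073) = 2.6173
mean = (1.8515 + 0.7941 + 2.6173)/3 = 1.7543

1.7543


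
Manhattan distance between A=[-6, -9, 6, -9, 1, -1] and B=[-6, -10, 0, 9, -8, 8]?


d = |-6+ 6| + |-9+ 10| + |6-0| + |-9-9| + |1+ 8| + |-1-8|
  = 0 + 1 + 6 + 18 + 9 + 9
  = 43

43


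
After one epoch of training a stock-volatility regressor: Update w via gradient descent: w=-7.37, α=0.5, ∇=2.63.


w_new = w - α·∇
= -7.37 - 0.5·2.63
= -7.37 - 1.315
= -8.685

-8.685


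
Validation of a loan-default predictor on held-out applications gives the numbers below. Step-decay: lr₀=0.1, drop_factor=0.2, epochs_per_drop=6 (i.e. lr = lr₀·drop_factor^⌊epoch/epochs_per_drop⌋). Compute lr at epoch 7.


n_drops = ⌊7/6⌋ = 1
lr = 0.1·0.2^1 = 0.1·0.2 = 0.02

0.02


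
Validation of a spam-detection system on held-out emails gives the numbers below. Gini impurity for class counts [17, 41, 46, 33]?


Probabilities: [17/137, 41/137, 46/137, 33/137] ≈ [0.1241, 0.2993, 0.3358, 0.2409]
Σpᵢ² = (289 + 1681 + 2116 + 1089)/137² = 5175/18769
Gini = 1 - Σpᵢ² = 1 - 5175/18769 = 0.7243

0.7243


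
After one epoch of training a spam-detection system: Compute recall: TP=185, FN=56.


Recall = TP/(TP+FN)
= 185/(185+56)
= 185/241 = 76.76%

76.76%


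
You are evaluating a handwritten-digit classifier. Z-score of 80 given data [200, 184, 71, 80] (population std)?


μ = 133.75, σ = 58.6105
z = (80 - 133.75)/58.6105 = -0.9171

-0.9171


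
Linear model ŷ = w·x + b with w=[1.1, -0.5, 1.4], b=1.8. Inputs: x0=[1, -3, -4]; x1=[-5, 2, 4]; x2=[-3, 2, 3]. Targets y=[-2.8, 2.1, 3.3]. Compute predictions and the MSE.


ŷ0 = (1.1)·(1) + (-0.5)·(-3) + (1.4)·(-4) + 1.8 = -1.2
ŷ1 = (1.1)·(-5) + (-0.5)·(2) + (1.4)·(4) + 1.8 = 0.9
ŷ2 = (1.1)·(-3) + (-0.5)·(2) + (1.4)·(3) + 1.8 = 1.7
errors² = [2.56, 1.44, 2.56]
MSE = 6.5600/3 = 2.1867

2.1867


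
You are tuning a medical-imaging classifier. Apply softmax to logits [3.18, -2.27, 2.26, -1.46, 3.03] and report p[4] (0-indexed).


Exponentials: e^3.18=24.0468, e^-2.27=0.1033, e^2.26=9.5831, e^-1.46=0.2322, e^3.03=20.6972
Sum = 54.6626
Softmax = [0.4399, 0.0019, 0.1753, 0.0042, 0.3786]
p[4] = 20.6972/54.6626 = 0.3786

0.3786


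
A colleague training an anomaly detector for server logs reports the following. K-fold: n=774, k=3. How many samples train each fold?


Fold size = 774/3 = 258
Training per fold = 774 - 258 = 516

516


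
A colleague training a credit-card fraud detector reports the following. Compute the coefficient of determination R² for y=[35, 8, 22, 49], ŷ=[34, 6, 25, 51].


ȳ = 28.5
SS_res = Σ(y-ŷ)² = 18
SS_tot = Σ(y-ȳ)² = 925
R² = 1 - SS_res/SS_tot = 1 - 0.0195 = 0.9805

0.9805


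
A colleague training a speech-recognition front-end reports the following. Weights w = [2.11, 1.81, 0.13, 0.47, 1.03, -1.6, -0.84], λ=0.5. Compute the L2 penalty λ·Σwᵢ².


‖w‖₂² = (2.11)² + (1.81)² + (0.13)² + (0.47)² + (1.03)² + (-1.6)² + (-0.84)²
     = 4.4521 + 3.2761 + 0.0169 + 0.2209 + 1.0609 + 2.56 + 0.7056
     = 12.2925
λ·‖w‖₂² = 0.5·12.2925 = 6.14625

6.14625


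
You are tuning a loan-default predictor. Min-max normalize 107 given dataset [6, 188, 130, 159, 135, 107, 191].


min=6, max=191
(107-6)/(191-6) = 101/185 = 0.5459

0.5459


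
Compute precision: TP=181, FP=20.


Precision = TP/(TP+FP)
= 181/(181+20)
= 181/201 = 90.05%

90.05%


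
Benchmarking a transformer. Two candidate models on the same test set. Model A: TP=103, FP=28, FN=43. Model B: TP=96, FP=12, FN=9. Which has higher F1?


Model A: P=103/131=0.7863, R=103/146=0.7055, F1=2PR/(P+R)=2TP/(2TP+FP+FN)=206/277=0.7437
Model B: P=96/108=0.8889, R=96/105=0.9143, F1=2PR/(P+R)=2TP/(2TP+FP+FN)=192/213=0.9014
0.7437 < 0.9014 → Model B

Model B


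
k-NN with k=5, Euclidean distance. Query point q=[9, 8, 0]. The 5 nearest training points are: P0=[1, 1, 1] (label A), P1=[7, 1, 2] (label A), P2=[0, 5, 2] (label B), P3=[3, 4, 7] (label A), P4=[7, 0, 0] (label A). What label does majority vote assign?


d(q,P0) = 10.6771  (label A)
d(q,P1) = 7.5498  (label A)
d(q,P2) = 9.6954  (label B)
d(q,P3) = 10.0499  (label A)
d(q,P4) = 8.2462  (label A)
Votes: A=4, B=1
Majority → A

A


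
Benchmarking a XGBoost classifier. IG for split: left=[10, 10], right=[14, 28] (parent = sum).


Parent = [24, 38], H_parent = 0.9629
H_left = 1 (n=20), H_right = 0.9183 (n=42)
H_children = (20/62)·1 + (42/62)·0.9183 = 0.9447
IG = 0.9629 - 0.9447 = 0.0182

0.0182


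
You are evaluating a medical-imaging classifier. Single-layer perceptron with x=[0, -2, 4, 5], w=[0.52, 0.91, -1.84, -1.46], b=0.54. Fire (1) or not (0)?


z = (0)·(0.52) + (-2)·(0.91) + (4)·(-1.84) + (5)·(-1.46) + 0.54
  = -15.94
step(z) = 0 (z<0)

0


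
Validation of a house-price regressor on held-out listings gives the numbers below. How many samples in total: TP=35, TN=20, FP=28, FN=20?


Total = TP + TN + FP + FN
= 35 + 20 + 28 + 20
= 103
(Predicted positive: 63, predicted negative: 40)

103


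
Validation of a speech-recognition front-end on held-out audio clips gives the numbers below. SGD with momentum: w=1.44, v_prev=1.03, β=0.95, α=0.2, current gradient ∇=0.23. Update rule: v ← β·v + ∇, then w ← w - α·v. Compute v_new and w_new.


v_new = 0.95·1.03 + 0.23 = 0.9785 + 0.23 = 1.2085
w_new = 1.44 - 0.2·1.2085 = 1.44 - 0.2417 = 1.1983

v_new=1.2085, w_new=1.1983


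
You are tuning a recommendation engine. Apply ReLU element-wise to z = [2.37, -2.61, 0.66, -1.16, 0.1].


ReLU(2.37) = max(0, 2.37) = 2.37
ReLU(-2.61) = max(0, -2.61) = 0.0
ReLU(0.66) = max(0, 0.66) = 0.66
ReLU(-1.16) = max(0, -1.16) = 0.0
ReLU(0.1) = max(0, 0.1) = 0.1
result = [2.37, 0.0, 0.66, 0.0, 0.1]

[2.37, 0.0, 0.66, 0.0, 0.1]


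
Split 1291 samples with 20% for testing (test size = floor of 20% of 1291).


Test = ⌊1291·20/100⌋ = 258
Train = 1291 - 258 = 1033

Train: 1033, Test: 258


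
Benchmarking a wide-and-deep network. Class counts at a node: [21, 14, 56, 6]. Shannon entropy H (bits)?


Probabilities: [21/97, 14/97, 56/97, 6/97] ≈ [0.2165, 0.1443, 0.5773, 0.0619]
H = -((21/97)·log₂(21/97) + (14/97)·log₂(14/97) + (56/97)·log₂(56/97) + (6/97)·log₂(6/97))
  = 1.5869 bits

1.5869 bits


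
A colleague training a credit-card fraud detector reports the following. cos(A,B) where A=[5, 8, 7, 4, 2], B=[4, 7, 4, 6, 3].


A·B = 5·4 + 8·7 + 7·4 + 4·6 + 2·3 = 134
‖A‖ = √158 = 12.5698, ‖B‖ = √126 = 11.225
cos = 134/(√158·√126) = 134/√19908 = 0.9497

0.9497


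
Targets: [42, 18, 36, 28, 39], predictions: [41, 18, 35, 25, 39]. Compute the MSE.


Squared errors: (42-41)²=1, (18-18)²=0, (36-35)²=1, (28-25)²=9, (39-39)²=0
Sum = 11
MSE = 11/5 = 11/5

11/5


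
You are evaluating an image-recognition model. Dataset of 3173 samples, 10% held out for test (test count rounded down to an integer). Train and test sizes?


Test = ⌊3173·10/100⌋ = 317
Train = 3173 - 317 = 2856

Train: 2856, Test: 317


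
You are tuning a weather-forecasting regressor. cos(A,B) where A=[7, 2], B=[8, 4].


A·B = 7·8 + 2·4 = 64
‖A‖ = √53 = 7.2801, ‖B‖ = √80 = 8.9443
cos = 64/(√53·√80) = 64/√4240 = 0.9829

0.9829


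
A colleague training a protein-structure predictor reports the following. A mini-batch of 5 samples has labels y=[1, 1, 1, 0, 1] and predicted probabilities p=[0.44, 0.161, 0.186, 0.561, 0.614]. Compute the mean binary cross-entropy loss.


L[0] = -ln(0.44) = 0.821
L[1] = -ln(0.161) = 1.8264
L[2] = -ln(0.186) = 1.682
L[3] = -ln(1-0.561) = -ln(0.439) = 0.8233
L[4] = -ln(0.614) = 0.4878
mean = (0.821 + 1.8264 + 1.682 + 0.8233 + 0.4878)/5 = 1.1281

1.1281


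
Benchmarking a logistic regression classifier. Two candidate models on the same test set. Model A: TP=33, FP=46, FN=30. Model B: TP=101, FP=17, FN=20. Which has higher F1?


Model A: P=33/79=0.4177, R=33/63=0.5238, F1=2PR/(P+R)=2TP/(2TP+FP+FN)=66/142=0.4648
Model B: P=101/118=0.8559, R=101/121=0.8347, F1=2PR/(P+R)=2TP/(2TP+FP+FN)=202/239=0.8452
0.4648 < 0.8452 → Model B

Model B


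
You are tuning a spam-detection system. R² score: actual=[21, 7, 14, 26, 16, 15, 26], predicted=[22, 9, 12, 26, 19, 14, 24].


ȳ = 17.8571
SS_res = Σ(y-ŷ)² = 23
SS_tot = Σ(y-ȳ)² = 286.86
R² = 1 - SS_res/SS_tot = 1 - 0.0802 = 0.9198

0.9198


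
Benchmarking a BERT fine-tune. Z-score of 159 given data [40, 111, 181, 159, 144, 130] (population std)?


μ = 127.5, σ = 44.8358
z = (159 - 127.5)/44.8358 = 0.7026

0.7026


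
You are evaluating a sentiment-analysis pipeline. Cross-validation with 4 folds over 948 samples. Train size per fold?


Fold size = 948/4 = 237
Training per fold = 948 - 237 = 711

711


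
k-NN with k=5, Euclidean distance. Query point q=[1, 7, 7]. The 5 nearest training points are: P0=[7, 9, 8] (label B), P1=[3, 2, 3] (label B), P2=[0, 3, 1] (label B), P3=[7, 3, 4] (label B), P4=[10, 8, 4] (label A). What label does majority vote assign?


d(q,P0) = 6.4031  (label B)
d(q,P1) = 6.7082  (label B)
d(q,P2) = 7.2801  (label B)
d(q,P3) = 7.8102  (label B)
d(q,P4) = 9.5394  (label A)
Votes: A=1, B=4
Majority → B

B


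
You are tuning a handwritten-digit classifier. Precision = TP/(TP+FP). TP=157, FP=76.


Precision = TP/(TP+FP)
= 157/(157+76)
= 157/233 = 67.38%

67.38%


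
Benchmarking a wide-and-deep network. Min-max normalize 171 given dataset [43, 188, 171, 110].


min=43, max=188
(171-43)/(188-43) = 128/145 = 0.8828

0.8828


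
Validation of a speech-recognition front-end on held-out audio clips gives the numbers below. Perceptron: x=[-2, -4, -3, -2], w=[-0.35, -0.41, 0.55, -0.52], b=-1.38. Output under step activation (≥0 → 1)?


z = (-2)·(-0.35) + (-4)·(-0.41) + (-3)·(0.55) + (-2)·(-0.52) - 1.38
  = 0.35
step(z) = 1 (z≥0)

1


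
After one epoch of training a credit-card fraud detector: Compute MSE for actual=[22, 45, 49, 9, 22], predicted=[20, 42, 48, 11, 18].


Squared errors: (22-20)²=4, (45-42)²=9, (49-48)²=1, (9-11)²=4, (22-18)²=16
Sum = 34
MSE = 34/5 = 34/5

34/5


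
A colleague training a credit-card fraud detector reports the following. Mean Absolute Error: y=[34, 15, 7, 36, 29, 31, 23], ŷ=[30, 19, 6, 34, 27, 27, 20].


Absolute errors: |34-30|=4, |15-19|=4, |7-6|=1, |36-34|=2, |29-27|=2, |31-27|=4, |23-20|=3
Sum = 20
MAE = 20/7 = 20/7

20/7


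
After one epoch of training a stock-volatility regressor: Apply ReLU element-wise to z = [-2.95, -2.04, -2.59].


ReLU(-2.95) = max(0, -2.95) = 0.0
ReLU(-2.04) = max(0, -2.04) = 0.0
ReLU(-2.59) = max(0, -2.59) = 0.0
result = [0.0, 0.0, 0.0]

[0.0, 0.0, 0.0]


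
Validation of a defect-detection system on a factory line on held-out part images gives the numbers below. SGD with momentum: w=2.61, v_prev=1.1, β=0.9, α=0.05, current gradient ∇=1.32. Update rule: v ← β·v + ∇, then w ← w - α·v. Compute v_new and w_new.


v_new = 0.9·1.1 + 1.32 = 0.99 + 1.32 = 2.31
w_new = 2.61 - 0.05·2.31 = 2.61 - 0.1155 = 2.4945

v_new=2.31, w_new=2.4945


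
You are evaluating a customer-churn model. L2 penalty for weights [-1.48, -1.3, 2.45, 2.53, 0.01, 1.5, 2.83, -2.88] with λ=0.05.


‖w‖₂² = (-1.48)² + (-1.3)² + (2.45)² + (2.53)² + (0.01)² + (1.5)² + (2.83)² + (-2.88)²
     = 2.1904 + 1.69 + 6.0025 + 6.4009 + 0.0001 + 2.25 + 8.0089 + 8.2944
     = 34.8372
λ·‖w‖₂² = 0.05·34.8372 = 1.74186

1.74186


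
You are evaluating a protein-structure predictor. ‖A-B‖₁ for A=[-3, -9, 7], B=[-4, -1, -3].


d = |-3+ 4| + |-9+ 1| + |7+ 3|
  = 1 + 8 + 10
  = 19

19


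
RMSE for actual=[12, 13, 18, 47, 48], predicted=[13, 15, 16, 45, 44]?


MSE = 29/5 = 5.8
RMSE = √(29/5) = 2.4083

2.4083


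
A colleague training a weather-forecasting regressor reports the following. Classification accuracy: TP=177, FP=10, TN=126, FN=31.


Accuracy = (TP+TN)/(TP+TN+FP+FN)
= (177+126)/(344)
= 303/344 = 88.08%

88.08%


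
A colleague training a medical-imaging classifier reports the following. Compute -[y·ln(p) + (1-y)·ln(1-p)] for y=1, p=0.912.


BCE = -[y·ln(p) + (1-y)·ln(1-p)]
= -1·ln(0.912) - 0
= -ln(0.912) = 0.0921

0.0921


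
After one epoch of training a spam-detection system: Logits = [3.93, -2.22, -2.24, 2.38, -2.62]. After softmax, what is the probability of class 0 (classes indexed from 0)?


Exponentials: e^3.93=50.907, e^-2.22=0.1086, e^-2.24=0.1065, e^2.38=10.8049, e^-2.62=0.0728
Sum = 61.9998
Softmax = [0.8211, 0.0018, 0.0017, 0.1743, 0.0012]
p[0] = 50.907/61.9998 = 0.8211

0.8211


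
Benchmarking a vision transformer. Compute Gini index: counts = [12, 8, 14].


Probabilities: [12/34, 8/34, 14/34] ≈ [0.3529, 0.2353, 0.4118]
Σpᵢ² = (144 + 64 + 196)/34² = 404/1156
Gini = 1 - Σpᵢ² = 1 - 404/1156 = 0.6505

0.6505


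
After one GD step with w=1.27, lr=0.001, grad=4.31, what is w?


w_new = w - α·∇
= 1.27 - 0.001·4.31
= 1.27 - 0.00431
= 1.26569

1.26569


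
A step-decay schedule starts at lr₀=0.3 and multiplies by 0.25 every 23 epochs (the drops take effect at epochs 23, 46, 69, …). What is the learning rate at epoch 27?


n_drops = ⌊27/23⌋ = 1
lr = 0.3·0.25^1 = 0.3·0.25 = 0.075

0.075


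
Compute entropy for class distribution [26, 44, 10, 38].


Probabilities: [26/118, 44/118, 10/118, 38/118] ≈ [0.2203, 0.3729, 0.0847, 0.322]
H = -((26/118)·log₂(26/118) + (44/118)·log₂(44/118) + (10/118)·log₂(10/118) + (38/118)·log₂(38/118))
  = 1.8397 bits

1.8397 bits


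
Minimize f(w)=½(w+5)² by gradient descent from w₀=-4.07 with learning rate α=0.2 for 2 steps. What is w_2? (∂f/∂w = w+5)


step 1: grad = -4.07+5 = 0.93; w = -4.07 - 0.2·(0.93) = -4.256
step 2: grad = -4.256+5 = 0.744; w = -4.256 - 0.2·(0.744) = -4.4048

-4.4048


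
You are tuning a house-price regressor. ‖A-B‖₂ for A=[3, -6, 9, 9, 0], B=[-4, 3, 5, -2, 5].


d = √((3+ 4)² + (-6-3)² + (9-5)² + (9+ 2)² + (0-5)²)
  = √(49 + 81 + 16 + 121 + 25)
  = √292 = 17.088

17.088


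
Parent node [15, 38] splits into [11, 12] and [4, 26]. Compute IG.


Parent = [15, 38], H_parent = 0.8595
H_left = 0.9986 (n=23), H_right = 0.5665 (n=30)
H_children = (23/53)·0.9986 + (30/53)·0.5665 = 0.754
IG = 0.8595 - 0.754 = 0.1055

0.1055


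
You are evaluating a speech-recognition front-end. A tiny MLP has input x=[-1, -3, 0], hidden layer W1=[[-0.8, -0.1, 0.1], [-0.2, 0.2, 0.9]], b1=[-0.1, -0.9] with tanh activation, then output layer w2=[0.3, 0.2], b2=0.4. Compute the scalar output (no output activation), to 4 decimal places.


z1[0] = (-0.8)·(-1) + (-0.1)·(-3) + (0.1)·(0) - 0.1 = 1.0
z1[1] = (-0.2)·(-1) + (0.2)·(-3) + (0.9)·(0) - 0.9 = -1.3
h = tanh(z1) = [0.7616, -0.8617]
output = (0.3)·(0.7616) + (0.2)·(-0.8617) + 0.4 = 0.4561

0.4561
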